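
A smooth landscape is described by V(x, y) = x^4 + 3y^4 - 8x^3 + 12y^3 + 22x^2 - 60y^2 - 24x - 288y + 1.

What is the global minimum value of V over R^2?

V(x,y) separates as P(x) + Q(y) + 1, so its minimum is min P + min Q + 1.
P'(x) = 4(x - 3)(x - 2)(x - 1) vanishes at x ∈ {1, 2, 3}; Q'(y) = 12(y - 3)(y + 2)(y + 4) vanishes at y ∈ {-4, -2, 3}.
Local minima of P (where P''>0): P(1)=-9, P(3)=-9. Local minima of Q: Q(-4)=192, Q(3)=-837.
So the global minimum of V is P(1) + Q(3) + 1 = -9 − 837 + 1 = -845, attained at (1, 3).

-845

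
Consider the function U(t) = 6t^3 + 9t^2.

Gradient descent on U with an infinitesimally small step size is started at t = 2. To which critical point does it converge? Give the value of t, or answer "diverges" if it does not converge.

U'(t) = 18t(t + 1), so U'(2) = 108.
Gradient descent moves in the -U' direction, i.e. t is decreasing.
The nearest critical point in that direction is t = 0, where U'' = 18 > 0 (a local minimum). The iterate converges there.

0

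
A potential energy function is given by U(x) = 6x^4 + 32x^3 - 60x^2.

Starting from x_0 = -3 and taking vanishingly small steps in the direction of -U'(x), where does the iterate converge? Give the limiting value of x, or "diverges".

U'(x) = 24x(x - 1)(x + 5), so U'(-3) = 576.
Gradient descent moves in the -U' direction, i.e. x is decreasing.
The nearest critical point in that direction is x = -5, where U'' = 720 > 0 (a local minimum). The iterate converges there.

-5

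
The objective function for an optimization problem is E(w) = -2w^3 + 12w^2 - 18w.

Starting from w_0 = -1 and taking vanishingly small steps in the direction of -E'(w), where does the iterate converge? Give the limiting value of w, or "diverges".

1

E'(w) = -6(w - 3)(w - 1), so E'(-1) = -48.
Gradient descent moves in the -E' direction, i.e. w is increasing.
The nearest critical point in that direction is w = 1, where E'' = 12 > 0 (a local minimum). The iterate converges there.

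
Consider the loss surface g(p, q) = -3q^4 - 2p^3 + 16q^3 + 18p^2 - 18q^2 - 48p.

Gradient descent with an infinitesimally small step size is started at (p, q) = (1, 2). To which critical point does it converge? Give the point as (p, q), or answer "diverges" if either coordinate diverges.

(2, 1)

g is separable, so gradient descent decouples: p follows -∂g/∂p, q follows -∂g/∂q.
∂g/∂p = -6(p - 4)(p - 2); at p=1 this is -18, so p increases.
∂g/∂q = -12q(q - 3)(q - 1); at q=2 this is 24, so q decreases.
p converges to its nearest critical value 2 (a local min of the p-part); q converges to 1. The iterate converges to (2, 1).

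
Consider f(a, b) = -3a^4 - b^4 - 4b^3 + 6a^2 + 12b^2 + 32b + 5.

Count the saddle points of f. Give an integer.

f separates as a function of a plus a function of b, so ∇f=0 decouples.
∂f/∂a = -12a(a - 1)(a + 1) = 0 at a ∈ {-1, 0, 1}; ∂f/∂b = -4(b - 2)(b + 1)(b + 4) = 0 at b ∈ {-4, -1, 2}.
The Hessian is diagonal: diag(f_aa, f_bb). Second derivatives: f_aa(-1)=-24, f_aa(0)=12, f_aa(1)=-24; f_bb(-4)=-72, f_bb(-1)=36, f_bb(2)=-72.
Saddle points occur where the two diagonal entries have opposite signs: (-1, -1), (0, -4), (0, 2), (1, -1). Count: 4.

4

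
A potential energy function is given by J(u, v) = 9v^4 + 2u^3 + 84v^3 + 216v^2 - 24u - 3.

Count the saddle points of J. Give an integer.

J separates as a function of u plus a function of v, so ∇J=0 decouples.
∂J/∂u = 6(u - 2)(u + 2) = 0 at u ∈ {-2, 2}; ∂J/∂v = 36v(v + 3)(v + 4) = 0 at v ∈ {-4, -3, 0}.
The Hessian is diagonal: diag(J_uu, J_vv). Second derivatives: J_uu(-2)=-24, J_uu(2)=24; J_vv(-4)=144, J_vv(-3)=-108, J_vv(0)=432.
Saddle points occur where the two diagonal entries have opposite signs: (-2, -4), (-2, 0), (2, -3). Count: 3.

3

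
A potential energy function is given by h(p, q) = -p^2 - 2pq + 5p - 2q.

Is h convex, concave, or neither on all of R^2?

h is quadratic, so its Hessian is the constant matrix H = [[-2, -2], [-2, 0]].
det(H) = -4, tr(H) = -2.
det(H) < 0, so H is indefinite: neither convex nor concave.

neither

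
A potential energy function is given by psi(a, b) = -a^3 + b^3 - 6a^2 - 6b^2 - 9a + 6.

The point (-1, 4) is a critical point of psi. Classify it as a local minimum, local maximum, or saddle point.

saddle point

The mixed partial ∂²psi/∂a∂b is 0, so the Hessian at any point is diag(psi_aa, psi_bb) = diag(-6(a + 2), 6(b - 2)).
At (-1, 4): H = diag(-6, 12).
The eigenvalues have opposite signs, so H is indefinite: a saddle point.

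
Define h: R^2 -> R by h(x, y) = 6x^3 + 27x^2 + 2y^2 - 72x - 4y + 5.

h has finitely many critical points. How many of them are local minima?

h separates as a function of x plus a function of y, so ∇h=0 decouples.
∂h/∂x = 18(x - 1)(x + 4) = 0 at x ∈ {-4, 1}; ∂h/∂y = 4(y - 1) = 0 at y ∈ {1}.
The Hessian is diagonal: diag(h_xx, h_yy). Second derivatives: h_xx(-4)=-90, h_xx(1)=90; h_yy(1)=4.
Local minima occur where both diagonal entries positive: (1, 1). Count: 1.

1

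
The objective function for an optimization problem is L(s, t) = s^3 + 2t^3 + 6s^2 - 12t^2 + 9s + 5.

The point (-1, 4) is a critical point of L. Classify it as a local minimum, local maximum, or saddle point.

The mixed partial ∂²L/∂s∂t is 0, so the Hessian at any point is diag(L_ss, L_tt) = diag(6(s + 2), 12(t - 2)).
At (-1, 4): H = diag(6, 24).
Both eigenvalues are positive, so H is positive definite: a local minimum.

local minimum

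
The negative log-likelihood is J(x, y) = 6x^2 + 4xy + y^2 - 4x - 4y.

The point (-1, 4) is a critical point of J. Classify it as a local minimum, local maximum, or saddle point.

The Hessian of J is constant: H = [[12, 4], [4, 2]].
det(H) = 12·2 − 4² = 8.
det(H) > 0 and tr(H) = 14 > 0, so H is positive definite and the point is a local minimum.

local minimum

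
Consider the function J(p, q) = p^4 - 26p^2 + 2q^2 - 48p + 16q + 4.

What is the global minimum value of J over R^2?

J(p,q) separates as A(p) + B(q) + 4, so its minimum is min A + min B + 4.
A'(p) = 4(p - 4)(p + 1)(p + 3) vanishes at p ∈ {-3, -1, 4}; B'(q) = 4q + 16 vanishes at q ∈ {-4}.
Local minima of A (where A''>0): A(-3)=-9, A(4)=-352. Local minima of B: B(-4)=-32.
So the global minimum of J is A(4) + B(-4) + 4 = -352 − 32 + 4 = -380, attained at (4, -4).

-380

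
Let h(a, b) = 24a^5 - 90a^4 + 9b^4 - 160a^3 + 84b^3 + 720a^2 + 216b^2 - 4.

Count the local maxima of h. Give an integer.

h separates as a function of a plus a function of b, so ∇h=0 decouples.
∂h/∂a = 120a(a - 3)(a - 2)(a + 2) = 0 at a ∈ {-2, 0, 2, 3}; ∂h/∂b = 36b(b + 3)(b + 4) = 0 at b ∈ {-4, -3, 0}.
The Hessian is diagonal: diag(h_aa, h_bb). Second derivatives: h_aa(-2)=-4800, h_aa(0)=1440, h_aa(2)=-960, h_aa(3)=1800; h_bb(-4)=144, h_bb(-3)=-108, h_bb(0)=432.
Local maxima occur where both diagonal entries negative: (-2, -3), (2, -3). Count: 2.

2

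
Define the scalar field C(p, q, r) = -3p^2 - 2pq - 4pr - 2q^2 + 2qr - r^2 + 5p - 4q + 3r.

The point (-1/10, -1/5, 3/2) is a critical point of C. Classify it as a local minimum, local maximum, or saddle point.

saddle point

The Hessian is constant: H = [[-6, -2, -4], [-2, -4, 2], [-4, 2, -2]].
Leading principal minors: Δ₁ = -6, Δ₂ = 20, Δ₃ = 80.
The minors fit neither the all-positive nor the alternating-sign pattern, so H is indefinite: a saddle point.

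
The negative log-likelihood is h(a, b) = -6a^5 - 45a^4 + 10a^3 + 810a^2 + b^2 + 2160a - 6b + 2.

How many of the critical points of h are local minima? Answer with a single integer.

h separates as a function of a plus a function of b, so ∇h=0 decouples.
∂h/∂a = -30(a - 3)(a + 2)(a + 3)(a + 4) = 0 at a ∈ {-4, -3, -2, 3}; ∂h/∂b = 2(b - 3) = 0 at b ∈ {3}.
The Hessian is diagonal: diag(h_aa, h_bb). Second derivatives: h_aa(-4)=420, h_aa(-3)=-180, h_aa(-2)=300, h_aa(3)=-6300; h_bb(3)=2.
Local minima occur where both diagonal entries positive: (-4, 3), (-2, 3). Count: 2.

2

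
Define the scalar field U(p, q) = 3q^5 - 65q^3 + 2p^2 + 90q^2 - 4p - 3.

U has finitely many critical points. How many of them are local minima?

2

U separates as a function of p plus a function of q, so ∇U=0 decouples.
∂U/∂p = 4(p - 1) = 0 at p ∈ {1}; ∂U/∂q = 15q(q - 3)(q - 1)(q + 4) = 0 at q ∈ {-4, 0, 1, 3}.
The Hessian is diagonal: diag(U_pp, U_qq). Second derivatives: U_pp(1)=4; U_qq(-4)=-2100, U_qq(0)=180, U_qq(1)=-150, U_qq(3)=630.
Local minima occur where both diagonal entries positive: (1, 0), (1, 3). Count: 2.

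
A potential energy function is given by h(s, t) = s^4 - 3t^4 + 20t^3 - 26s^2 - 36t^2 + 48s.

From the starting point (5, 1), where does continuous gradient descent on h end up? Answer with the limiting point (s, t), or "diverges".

h is separable, so gradient descent decouples: s follows -∂h/∂s, t follows -∂h/∂t.
∂h/∂s = 4(s - 3)(s - 1)(s + 4); at s=5 this is 288, so s decreases.
∂h/∂t = -12t(t - 3)(t - 2); at t=1 this is -24, so t increases.
s converges to its nearest critical value 3 (a local min of the s-part); t converges to 2. The iterate converges to (3, 2).

(3, 2)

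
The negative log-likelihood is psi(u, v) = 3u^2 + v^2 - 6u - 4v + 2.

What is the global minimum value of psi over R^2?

psi(u,v) separates as P(u) + Q(v) + 2, so its minimum is min P + min Q + 2.
P'(u) = 6u - 6 vanishes at u ∈ {1}; Q'(v) = 2v - 4 vanishes at v ∈ {2}.
Local minima of P (where P''>0): P(1)=-3. Local minima of Q: Q(2)=-4.
So the global minimum of psi is P(1) + Q(2) + 2 = -3 − 4 + 2 = -5, attained at (1, 2).

-5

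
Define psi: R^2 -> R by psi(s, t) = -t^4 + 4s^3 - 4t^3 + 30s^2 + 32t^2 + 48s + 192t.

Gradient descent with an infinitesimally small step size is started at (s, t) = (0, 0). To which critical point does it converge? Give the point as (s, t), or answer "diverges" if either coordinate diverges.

(-1, -3)

psi is separable, so gradient descent decouples: s follows -∂psi/∂s, t follows -∂psi/∂t.
∂psi/∂s = 12(s + 1)(s + 4); at s=0 this is 48, so s decreases.
∂psi/∂t = -4(t - 4)(t + 3)(t + 4); at t=0 this is 192, so t decreases.
s converges to its nearest critical value -1 (a local min of the s-part); t converges to -3. The iterate converges to (-1, -3).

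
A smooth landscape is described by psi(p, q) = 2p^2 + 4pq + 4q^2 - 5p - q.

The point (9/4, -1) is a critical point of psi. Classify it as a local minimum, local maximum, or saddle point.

The Hessian of psi is constant: H = [[4, 4], [4, 8]].
det(H) = 4·8 − 4² = 16.
det(H) > 0 and tr(H) = 12 > 0, so H is positive definite and the point is a local minimum.

local minimum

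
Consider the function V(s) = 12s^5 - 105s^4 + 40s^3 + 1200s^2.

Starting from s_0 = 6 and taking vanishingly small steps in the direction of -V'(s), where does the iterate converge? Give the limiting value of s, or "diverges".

5

V'(s) = 60s(s - 5)(s - 4)(s + 2), so V'(6) = 5760.
Gradient descent moves in the -V' direction, i.e. s is decreasing.
The nearest critical point in that direction is s = 5, where V'' = 2100 > 0 (a local minimum). The iterate converges there.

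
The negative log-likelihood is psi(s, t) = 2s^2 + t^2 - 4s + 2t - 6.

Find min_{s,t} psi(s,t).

-9

psi(s,t) separates as P(s) + Q(t) − 6, so its minimum is min P + min Q − 6.
P'(s) = 4s - 4 vanishes at s ∈ {1}; Q'(t) = 2(t + 1) vanishes at t ∈ {-1}.
Local minima of P (where P''>0): P(1)=-2. Local minima of Q: Q(-1)=-1.
So the global minimum of psi is P(1) + Q(-1) − 6 = -2 − 1 − 6 = -9, attained at (1, -1).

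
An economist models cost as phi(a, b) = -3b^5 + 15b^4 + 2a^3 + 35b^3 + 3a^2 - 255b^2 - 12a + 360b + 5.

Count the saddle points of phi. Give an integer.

phi separates as a function of a plus a function of b, so ∇phi=0 decouples.
∂phi/∂a = 6(a - 1)(a + 2) = 0 at a ∈ {-2, 1}; ∂phi/∂b = -15(b - 4)(b - 2)(b - 1)(b + 3) = 0 at b ∈ {-3, 1, 2, 4}.
The Hessian is diagonal: diag(phi_aa, phi_bb). Second derivatives: phi_aa(-2)=-18, phi_aa(1)=18; phi_bb(-3)=2100, phi_bb(1)=-180, phi_bb(2)=150, phi_bb(4)=-630.
Saddle points occur where the two diagonal entries have opposite signs: (-2, -3), (-2, 2), (1, 1), (1, 4). Count: 4.

4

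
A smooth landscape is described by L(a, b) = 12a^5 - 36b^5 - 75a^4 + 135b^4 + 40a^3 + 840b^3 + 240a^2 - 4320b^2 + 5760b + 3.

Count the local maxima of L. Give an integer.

L separates as a function of a plus a function of b, so ∇L=0 decouples.
∂L/∂a = 60a(a - 4)(a - 2)(a + 1) = 0 at a ∈ {-1, 0, 2, 4}; ∂L/∂b = -180(b - 4)(b - 2)(b - 1)(b + 4) = 0 at b ∈ {-4, 1, 2, 4}.
The Hessian is diagonal: diag(L_aa, L_bb). Second derivatives: L_aa(-1)=-900, L_aa(0)=480, L_aa(2)=-720, L_aa(4)=2400; L_bb(-4)=43200, L_bb(1)=-2700, L_bb(2)=2160, L_bb(4)=-8640.
Local maxima occur where both diagonal entries negative: (-1, 1), (-1, 4), (2, 1), (2, 4). Count: 4.

4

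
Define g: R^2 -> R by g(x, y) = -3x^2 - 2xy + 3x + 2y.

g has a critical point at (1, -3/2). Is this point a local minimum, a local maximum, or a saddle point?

The Hessian of g is constant: H = [[-6, -2], [-2, 0]].
det(H) = (-6)·0 − (-2)² = -4.
Since det(H) < 0, H is indefinite and the critical point is a saddle point.

saddle point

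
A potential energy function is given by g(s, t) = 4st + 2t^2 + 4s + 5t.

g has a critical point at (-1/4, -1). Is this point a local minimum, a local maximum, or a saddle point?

The Hessian of g is constant: H = [[0, 4], [4, 4]].
det(H) = 0·4 − 4² = -16.
Since det(H) < 0, H is indefinite and the critical point is a saddle point.

saddle point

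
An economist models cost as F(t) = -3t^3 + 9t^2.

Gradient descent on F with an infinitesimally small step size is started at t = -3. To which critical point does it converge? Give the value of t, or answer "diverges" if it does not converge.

F'(t) = -9t(t - 2), so F'(-3) = -135.
Gradient descent moves in the -F' direction, i.e. t is increasing.
The nearest critical point in that direction is t = 0, where F'' = 18 > 0 (a local minimum). The iterate converges there.

0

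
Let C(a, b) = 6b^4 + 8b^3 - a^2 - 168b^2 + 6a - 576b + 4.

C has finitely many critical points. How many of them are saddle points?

2

C separates as a function of a plus a function of b, so ∇C=0 decouples.
∂C/∂a = -2(a - 3) = 0 at a ∈ {3}; ∂C/∂b = 24(b - 4)(b + 2)(b + 3) = 0 at b ∈ {-3, -2, 4}.
The Hessian is diagonal: diag(C_aa, C_bb). Second derivatives: C_aa(3)=-2; C_bb(-3)=168, C_bb(-2)=-144, C_bb(4)=1008.
Saddle points occur where the two diagonal entries have opposite signs: (3, -3), (3, 4). Count: 2.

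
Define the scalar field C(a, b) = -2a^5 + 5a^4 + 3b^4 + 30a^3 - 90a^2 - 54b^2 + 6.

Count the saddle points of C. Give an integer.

6

C separates as a function of a plus a function of b, so ∇C=0 decouples.
∂C/∂a = -10a(a - 3)(a - 2)(a + 3) = 0 at a ∈ {-3, 0, 2, 3}; ∂C/∂b = 12b(b - 3)(b + 3) = 0 at b ∈ {-3, 0, 3}.
The Hessian is diagonal: diag(C_aa, C_bb). Second derivatives: C_aa(-3)=900, C_aa(0)=-180, C_aa(2)=100, C_aa(3)=-180; C_bb(-3)=216, C_bb(0)=-108, C_bb(3)=216.
Saddle points occur where the two diagonal entries have opposite signs: (-3, 0), (0, -3), (0, 3), (2, 0), (3, -3), (3, 3). Count: 6.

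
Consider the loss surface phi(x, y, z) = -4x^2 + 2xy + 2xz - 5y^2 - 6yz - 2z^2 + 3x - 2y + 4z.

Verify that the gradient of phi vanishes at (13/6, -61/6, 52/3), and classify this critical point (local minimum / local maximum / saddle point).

local maximum

∇phi = (-8x + 2y + 2z + 3, 2x - 10y - 6z - 2, 2x - 6y - 4z + 4); substituting (13/6, -61/6, 52/3) gives ∇phi = (0, 0, 0), so (13/6, -61/6, 52/3) is indeed a critical point.
The Hessian is constant: H = [[-8, 2, 2], [2, -10, -6], [2, -6, -4]].
Leading principal minors: Δ₁ = -8, Δ₂ = 76, Δ₃ = -24.
The minors alternate sign starting negative (−, +, −), so H is negative definite: a local maximum.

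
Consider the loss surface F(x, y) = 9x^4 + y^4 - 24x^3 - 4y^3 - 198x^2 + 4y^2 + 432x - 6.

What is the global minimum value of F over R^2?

F(x,y) separates as P(x) + Q(y) − 6, so its minimum is min P + min Q − 6.
P'(x) = 36(x - 4)(x - 1)(x + 3) vanishes at x ∈ {-3, 1, 4}; Q'(y) = 4y(y - 2)(y - 1) vanishes at y ∈ {0, 1, 2}.
Local minima of P (where P''>0): P(-3)=-1701, P(4)=-672. Local minima of Q: Q(0)=0, Q(2)=0.
So the global minimum of F is P(-3) + Q(0) − 6 = -1701 + 0 − 6 = -1707, attained at (-3, 0).

-1707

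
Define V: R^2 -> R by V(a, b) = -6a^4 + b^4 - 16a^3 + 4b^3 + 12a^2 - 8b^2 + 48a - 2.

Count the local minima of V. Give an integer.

2

V separates as a function of a plus a function of b, so ∇V=0 decouples.
∂V/∂a = -24(a - 1)(a + 1)(a + 2) = 0 at a ∈ {-2, -1, 1}; ∂V/∂b = 4b(b - 1)(b + 4) = 0 at b ∈ {-4, 0, 1}.
The Hessian is diagonal: diag(V_aa, V_bb). Second derivatives: V_aa(-2)=-72, V_aa(-1)=48, V_aa(1)=-144; V_bb(-4)=80, V_bb(0)=-16, V_bb(1)=20.
Local minima occur where both diagonal entries positive: (-1, -4), (-1, 1). Count: 2.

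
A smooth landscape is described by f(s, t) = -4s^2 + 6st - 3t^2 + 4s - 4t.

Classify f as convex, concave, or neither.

f is quadratic, so its Hessian is the constant matrix H = [[-8, 6], [6, -6]].
det(H) = 12, tr(H) = -14.
det(H) > 0 and tr(H) < 0, so H is negative definite everywhere: concave.

concave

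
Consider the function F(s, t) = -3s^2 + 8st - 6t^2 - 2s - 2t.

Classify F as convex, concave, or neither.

concave

F is quadratic, so its Hessian is the constant matrix H = [[-6, 8], [8, -12]].
det(H) = 8, tr(H) = -18.
det(H) > 0 and tr(H) < 0, so H is negative definite everywhere: concave.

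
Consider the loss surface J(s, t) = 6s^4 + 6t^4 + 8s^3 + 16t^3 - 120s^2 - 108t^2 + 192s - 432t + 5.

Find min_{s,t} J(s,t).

-3009

J(s,t) separates as P(s) + Q(t) + 5, so its minimum is min P + min Q + 5.
P'(s) = 24(s - 2)(s - 1)(s + 4) vanishes at s ∈ {-4, 1, 2}; Q'(t) = 24(t - 3)(t + 2)(t + 3) vanishes at t ∈ {-3, -2, 3}.
Local minima of P (where P''>0): P(-4)=-1664, P(2)=64. Local minima of Q: Q(-3)=378, Q(3)=-1350.
So the global minimum of J is P(-4) + Q(3) + 5 = -1664 − 1350 + 5 = -3009, attained at (-4, 3).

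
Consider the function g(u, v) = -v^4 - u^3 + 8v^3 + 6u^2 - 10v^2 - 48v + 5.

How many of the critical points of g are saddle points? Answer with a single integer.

3

g separates as a function of u plus a function of v, so ∇g=0 decouples.
∂g/∂u = -3u(u - 4) = 0 at u ∈ {0, 4}; ∂g/∂v = -4(v - 4)(v - 3)(v + 1) = 0 at v ∈ {-1, 3, 4}.
The Hessian is diagonal: diag(g_uu, g_vv). Second derivatives: g_uu(0)=12, g_uu(4)=-12; g_vv(-1)=-80, g_vv(3)=16, g_vv(4)=-20.
Saddle points occur where the two diagonal entries have opposite signs: (0, -1), (0, 4), (4, 3). Count: 3.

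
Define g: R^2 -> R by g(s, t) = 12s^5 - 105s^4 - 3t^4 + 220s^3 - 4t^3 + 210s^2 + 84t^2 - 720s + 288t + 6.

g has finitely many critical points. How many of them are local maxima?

4

g separates as a function of s plus a function of t, so ∇g=0 decouples.
∂g/∂s = 60(s - 4)(s - 3)(s - 1)(s + 1) = 0 at s ∈ {-1, 1, 3, 4}; ∂g/∂t = -12(t - 4)(t + 2)(t + 3) = 0 at t ∈ {-3, -2, 4}.
The Hessian is diagonal: diag(g_ss, g_tt). Second derivatives: g_ss(-1)=-2400, g_ss(1)=720, g_ss(3)=-480, g_ss(4)=900; g_tt(-3)=-84, g_tt(-2)=72, g_tt(4)=-504.
Local maxima occur where both diagonal entries negative: (-1, -3), (-1, 4), (3, -3), (3, 4). Count: 4.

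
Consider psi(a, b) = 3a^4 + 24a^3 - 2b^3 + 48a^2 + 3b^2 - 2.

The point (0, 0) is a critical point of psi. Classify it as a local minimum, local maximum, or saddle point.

local minimum

The mixed partial ∂²psi/∂a∂b is 0, so the Hessian at any point is diag(psi_aa, psi_bb) = diag(12(3a^2 + 12a + 8), 6(-2b + 1)).
At (0, 0): H = diag(96, 6).
Both eigenvalues are positive, so H is positive definite: a local minimum.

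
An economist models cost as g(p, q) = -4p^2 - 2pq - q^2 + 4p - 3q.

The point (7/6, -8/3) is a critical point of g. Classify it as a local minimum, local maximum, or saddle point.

The Hessian of g is constant: H = [[-8, -2], [-2, -2]].
det(H) = (-8)·(-2) − (-2)² = 12.
det(H) > 0 and tr(H) = -10 < 0, so H is negative definite and the point is a local maximum.

local maximum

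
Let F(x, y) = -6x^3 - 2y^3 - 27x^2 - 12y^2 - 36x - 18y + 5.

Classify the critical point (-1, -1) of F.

local maximum

The mixed partial ∂²F/∂x∂y is 0, so the Hessian at any point is diag(F_xx, F_yy) = diag(-18(2x + 3), -12(y + 2)).
At (-1, -1): H = diag(-18, -12).
Both eigenvalues are negative, so H is negative definite: a local maximum.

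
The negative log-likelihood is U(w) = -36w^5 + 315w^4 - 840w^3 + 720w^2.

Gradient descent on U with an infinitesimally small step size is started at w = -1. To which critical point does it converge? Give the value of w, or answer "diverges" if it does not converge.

0

U'(w) = -180w(w - 4)(w - 2)(w - 1), so U'(-1) = -5400.
Gradient descent moves in the -U' direction, i.e. w is increasing.
The nearest critical point in that direction is w = 0, where U'' = 1440 > 0 (a local minimum). The iterate converges there.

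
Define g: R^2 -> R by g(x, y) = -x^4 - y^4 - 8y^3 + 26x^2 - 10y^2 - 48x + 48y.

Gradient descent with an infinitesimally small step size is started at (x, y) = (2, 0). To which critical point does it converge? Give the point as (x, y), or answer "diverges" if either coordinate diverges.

g is separable, so gradient descent decouples: x follows -∂g/∂x, y follows -∂g/∂y.
∂g/∂x = -4(x - 3)(x - 1)(x + 4); at x=2 this is 24, so x decreases.
∂g/∂y = -4(y - 1)(y + 3)(y + 4); at y=0 this is 48, so y decreases.
x converges to its nearest critical value 1 (a local min of the x-part); y converges to -3. The iterate converges to (1, -3).

(1, -3)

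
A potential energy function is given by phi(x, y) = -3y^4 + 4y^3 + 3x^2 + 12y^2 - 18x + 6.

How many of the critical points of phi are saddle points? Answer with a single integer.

2

phi separates as a function of x plus a function of y, so ∇phi=0 decouples.
∂phi/∂x = 6(x - 3) = 0 at x ∈ {3}; ∂phi/∂y = -12y(y - 2)(y + 1) = 0 at y ∈ {-1, 0, 2}.
The Hessian is diagonal: diag(phi_xx, phi_yy). Second derivatives: phi_xx(3)=6; phi_yy(-1)=-36, phi_yy(0)=24, phi_yy(2)=-72.
Saddle points occur where the two diagonal entries have opposite signs: (3, -1), (3, 2). Count: 2.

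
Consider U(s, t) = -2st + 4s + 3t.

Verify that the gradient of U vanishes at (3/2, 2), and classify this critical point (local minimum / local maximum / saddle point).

∇U = (-2t + 4, -2s + 3); substituting (3/2, 2) gives ∇U = (0, 0), so (3/2, 2) is indeed a critical point.
The Hessian of U is constant: H = [[0, -2], [-2, 0]].
det(H) = 0·0 − (-2)² = -4.
Since det(H) < 0, H is indefinite and the critical point is a saddle point.

saddle point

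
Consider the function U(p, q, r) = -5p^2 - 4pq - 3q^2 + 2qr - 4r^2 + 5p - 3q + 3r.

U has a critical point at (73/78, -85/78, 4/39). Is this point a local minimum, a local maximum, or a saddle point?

local maximum

The Hessian is constant: H = [[-10, -4, 0], [-4, -6, 2], [0, 2, -8]].
Leading principal minors: Δ₁ = -10, Δ₂ = 44, Δ₃ = -312.
The minors alternate sign starting negative (−, +, −), so H is negative definite: a local maximum.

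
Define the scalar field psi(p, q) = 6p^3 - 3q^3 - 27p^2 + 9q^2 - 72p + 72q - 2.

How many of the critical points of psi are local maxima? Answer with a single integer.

1

psi separates as a function of p plus a function of q, so ∇psi=0 decouples.
∂psi/∂p = 18(p - 4)(p + 1) = 0 at p ∈ {-1, 4}; ∂psi/∂q = -9(q - 4)(q + 2) = 0 at q ∈ {-2, 4}.
The Hessian is diagonal: diag(psi_pp, psi_qq). Second derivatives: psi_pp(-1)=-90, psi_pp(4)=90; psi_qq(-2)=54, psi_qq(4)=-54.
Local maxima occur where both diagonal entries negative: (-1, 4). Count: 1.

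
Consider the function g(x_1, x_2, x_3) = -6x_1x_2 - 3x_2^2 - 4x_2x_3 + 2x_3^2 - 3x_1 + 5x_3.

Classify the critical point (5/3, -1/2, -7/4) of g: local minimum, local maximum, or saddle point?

saddle point

The Hessian is constant: H = [[0, -6, 0], [-6, -6, -4], [0, -4, 4]].
Leading principal minors: Δ₁ = 0, Δ₂ = -36, Δ₃ = -144.
The minors fit neither the all-positive nor the alternating-sign pattern, so H is indefinite: a saddle point.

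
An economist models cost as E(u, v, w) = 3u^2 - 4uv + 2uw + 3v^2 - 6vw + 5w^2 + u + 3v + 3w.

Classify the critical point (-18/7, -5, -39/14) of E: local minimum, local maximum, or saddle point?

The Hessian is constant: H = [[6, -4, 2], [-4, 6, -6], [2, -6, 10]].
Leading principal minors: Δ₁ = 6, Δ₂ = 20, Δ₃ = 56.
All leading minors are positive, so H is positive definite: a local minimum.

local minimum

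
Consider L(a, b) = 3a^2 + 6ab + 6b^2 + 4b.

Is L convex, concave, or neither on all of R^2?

L is quadratic, so its Hessian is the constant matrix H = [[6, 6], [6, 12]].
det(H) = 36, tr(H) = 18.
det(H) > 0 and tr(H) > 0, so H is positive definite everywhere: convex.

convex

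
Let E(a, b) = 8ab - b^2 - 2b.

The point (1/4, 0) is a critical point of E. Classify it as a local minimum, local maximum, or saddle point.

saddle point

The Hessian of E is constant: H = [[0, 8], [8, -2]].
det(H) = 0·(-2) − 8² = -64.
Since det(H) < 0, H is indefinite and the critical point is a saddle point.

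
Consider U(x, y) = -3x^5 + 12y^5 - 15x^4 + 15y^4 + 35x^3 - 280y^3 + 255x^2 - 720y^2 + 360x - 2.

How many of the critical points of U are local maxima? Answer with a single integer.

U separates as a function of x plus a function of y, so ∇U=0 decouples.
∂U/∂x = -15(x - 3)(x + 1)(x + 2)(x + 4) = 0 at x ∈ {-4, -2, -1, 3}; ∂U/∂y = 60y(y - 4)(y + 2)(y + 3) = 0 at y ∈ {-3, -2, 0, 4}.
The Hessian is diagonal: diag(U_xx, U_yy). Second derivatives: U_xx(-4)=630, U_xx(-2)=-150, U_xx(-1)=180, U_xx(3)=-2100; U_yy(-3)=-1260, U_yy(-2)=720, U_yy(0)=-1440, U_yy(4)=10080.
Local maxima occur where both diagonal entries negative: (-2, -3), (-2, 0), (3, -3), (3, 0). Count: 4.

4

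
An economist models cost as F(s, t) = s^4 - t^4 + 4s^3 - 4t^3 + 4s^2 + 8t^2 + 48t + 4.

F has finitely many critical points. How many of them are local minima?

2

F separates as a function of s plus a function of t, so ∇F=0 decouples.
∂F/∂s = 4s(s + 1)(s + 2) = 0 at s ∈ {-2, -1, 0}; ∂F/∂t = -4(t - 2)(t + 2)(t + 3) = 0 at t ∈ {-3, -2, 2}.
The Hessian is diagonal: diag(F_ss, F_tt). Second derivatives: F_ss(-2)=8, F_ss(-1)=-4, F_ss(0)=8; F_tt(-3)=-20, F_tt(-2)=16, F_tt(2)=-80.
Local minima occur where both diagonal entries positive: (-2, -2), (0, -2). Count: 2.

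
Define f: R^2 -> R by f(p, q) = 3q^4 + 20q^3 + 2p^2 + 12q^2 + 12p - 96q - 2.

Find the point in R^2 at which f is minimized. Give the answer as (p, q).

f(p,q) separates as A(p) + B(q) − 2, so its minimum is min A + min B − 2.
A'(p) = 4p + 12 vanishes at p ∈ {-3}; B'(q) = 12(q - 1)(q + 2)(q + 4) vanishes at q ∈ {-4, -2, 1}.
Local minima of A (where A''>0): A(-3)=-18. Local minima of B: B(-4)=64, B(1)=-61.
So the global minimum of f is A(-3) + B(1) − 2 = -18 − 61 − 2 = -81, attained at (-3, 1).

(-3, 1)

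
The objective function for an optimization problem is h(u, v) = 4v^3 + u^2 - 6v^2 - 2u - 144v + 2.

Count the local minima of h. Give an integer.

h separates as a function of u plus a function of v, so ∇h=0 decouples.
∂h/∂u = 2(u - 1) = 0 at u ∈ {1}; ∂h/∂v = 12(v - 4)(v + 3) = 0 at v ∈ {-3, 4}.
The Hessian is diagonal: diag(h_uu, h_vv). Second derivatives: h_uu(1)=2; h_vv(-3)=-84, h_vv(4)=84.
Local minima occur where both diagonal entries positive: (1, 4). Count: 1.

1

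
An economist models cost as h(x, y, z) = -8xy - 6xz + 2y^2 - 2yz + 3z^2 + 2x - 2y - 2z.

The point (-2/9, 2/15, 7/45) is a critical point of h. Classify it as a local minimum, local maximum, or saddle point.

The Hessian is constant: H = [[0, -8, -6], [-8, 4, -2], [-6, -2, 6]].
Leading principal minors: Δ₁ = 0, Δ₂ = -64, Δ₃ = -720.
The minors fit neither the all-positive nor the alternating-sign pattern, so H is indefinite: a saddle point.

saddle point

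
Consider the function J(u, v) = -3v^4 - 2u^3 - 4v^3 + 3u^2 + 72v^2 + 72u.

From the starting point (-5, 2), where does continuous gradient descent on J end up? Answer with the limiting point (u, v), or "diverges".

J is separable, so gradient descent decouples: u follows -∂J/∂u, v follows -∂J/∂v.
∂J/∂u = -6(u - 4)(u + 3); at u=-5 this is -108, so u increases.
∂J/∂v = -12v(v - 3)(v + 4); at v=2 this is 144, so v decreases.
u converges to its nearest critical value -3 (a local min of the u-part); v converges to 0. The iterate converges to (-3, 0).

(-3, 0)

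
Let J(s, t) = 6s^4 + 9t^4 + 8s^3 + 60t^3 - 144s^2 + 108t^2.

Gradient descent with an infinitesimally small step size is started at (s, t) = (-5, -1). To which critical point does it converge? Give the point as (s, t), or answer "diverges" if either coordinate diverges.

J is separable, so gradient descent decouples: s follows -∂J/∂s, t follows -∂J/∂t.
∂J/∂s = 24s(s - 3)(s + 4); at s=-5 this is -960, so s increases.
∂J/∂t = 36t(t + 2)(t + 3); at t=-1 this is -72, so t increases.
s converges to its nearest critical value -4 (a local min of the s-part); t converges to 0. The iterate converges to (-4, 0).

(-4, 0)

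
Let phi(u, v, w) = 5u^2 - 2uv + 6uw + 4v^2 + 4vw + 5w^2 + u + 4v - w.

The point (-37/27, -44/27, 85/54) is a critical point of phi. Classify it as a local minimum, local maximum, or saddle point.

local minimum

The Hessian is constant: H = [[10, -2, 6], [-2, 8, 4], [6, 4, 10]].
Leading principal minors: Δ₁ = 10, Δ₂ = 76, Δ₃ = 216.
All leading minors are positive, so H is positive definite: a local minimum.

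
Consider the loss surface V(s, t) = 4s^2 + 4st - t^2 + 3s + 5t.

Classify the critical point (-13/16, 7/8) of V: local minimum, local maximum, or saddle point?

The Hessian of V is constant: H = [[8, 4], [4, -2]].
det(H) = 8·(-2) − 4² = -32.
Since det(H) < 0, H is indefinite and the critical point is a saddle point.

saddle point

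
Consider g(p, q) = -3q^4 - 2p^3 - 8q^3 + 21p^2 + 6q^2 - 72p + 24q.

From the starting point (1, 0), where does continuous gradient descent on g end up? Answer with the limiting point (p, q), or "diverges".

(3, -1)

g is separable, so gradient descent decouples: p follows -∂g/∂p, q follows -∂g/∂q.
∂g/∂p = -6(p - 4)(p - 3); at p=1 this is -36, so p increases.
∂g/∂q = -12(q - 1)(q + 1)(q + 2); at q=0 this is 24, so q decreases.
p converges to its nearest critical value 3 (a local min of the p-part); q converges to -1. The iterate converges to (3, -1).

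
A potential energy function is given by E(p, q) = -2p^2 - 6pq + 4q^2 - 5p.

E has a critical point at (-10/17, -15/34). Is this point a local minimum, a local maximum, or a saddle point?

saddle point

The Hessian of E is constant: H = [[-4, -6], [-6, 8]].
det(H) = (-4)·8 − (-6)² = -68.
Since det(H) < 0, H is indefinite and the critical point is a saddle point.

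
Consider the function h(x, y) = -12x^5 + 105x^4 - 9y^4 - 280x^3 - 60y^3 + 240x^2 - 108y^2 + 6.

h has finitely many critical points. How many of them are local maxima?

h separates as a function of x plus a function of y, so ∇h=0 decouples.
∂h/∂x = -60x(x - 4)(x - 2)(x - 1) = 0 at x ∈ {0, 1, 2, 4}; ∂h/∂y = -36y(y + 2)(y + 3) = 0 at y ∈ {-3, -2, 0}.
The Hessian is diagonal: diag(h_xx, h_yy). Second derivatives: h_xx(0)=480, h_xx(1)=-180, h_xx(2)=240, h_xx(4)=-1440; h_yy(-3)=-108, h_yy(-2)=72, h_yy(0)=-216.
Local maxima occur where both diagonal entries negative: (1, -3), (1, 0), (4, -3), (4, 0). Count: 4.

4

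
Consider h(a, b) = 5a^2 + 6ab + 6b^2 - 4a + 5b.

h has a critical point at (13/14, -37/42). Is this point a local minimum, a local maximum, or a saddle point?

The Hessian of h is constant: H = [[10, 6], [6, 12]].
det(H) = 10·12 − 6² = 84.
det(H) > 0 and tr(H) = 22 > 0, so H is positive definite and the point is a local minimum.

local minimum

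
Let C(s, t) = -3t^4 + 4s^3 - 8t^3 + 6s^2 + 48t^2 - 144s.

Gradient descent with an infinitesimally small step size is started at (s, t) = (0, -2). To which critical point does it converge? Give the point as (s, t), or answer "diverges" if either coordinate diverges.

(3, 0)

C is separable, so gradient descent decouples: s follows -∂C/∂s, t follows -∂C/∂t.
∂C/∂s = 12(s - 3)(s + 4); at s=0 this is -144, so s increases.
∂C/∂t = -12t(t - 2)(t + 4); at t=-2 this is -192, so t increases.
s converges to its nearest critical value 3 (a local min of the s-part); t converges to 0. The iterate converges to (3, 0).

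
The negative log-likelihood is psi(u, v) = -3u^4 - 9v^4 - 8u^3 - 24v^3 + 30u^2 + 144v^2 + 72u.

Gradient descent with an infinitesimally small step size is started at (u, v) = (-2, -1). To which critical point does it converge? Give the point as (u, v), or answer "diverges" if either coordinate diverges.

(-1, 0)

psi is separable, so gradient descent decouples: u follows -∂psi/∂u, v follows -∂psi/∂v.
∂psi/∂u = -12(u - 2)(u + 1)(u + 3); at u=-2 this is -48, so u increases.
∂psi/∂v = -36v(v - 2)(v + 4); at v=-1 this is -324, so v increases.
u converges to its nearest critical value -1 (a local min of the u-part); v converges to 0. The iterate converges to (-1, 0).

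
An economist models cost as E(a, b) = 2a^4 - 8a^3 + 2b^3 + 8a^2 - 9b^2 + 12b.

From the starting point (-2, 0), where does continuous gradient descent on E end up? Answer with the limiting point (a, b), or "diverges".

E is separable, so gradient descent decouples: a follows -∂E/∂a, b follows -∂E/∂b.
∂E/∂a = 8a(a - 2)(a - 1); at a=-2 this is -192, so a increases.
∂E/∂b = 6(b - 2)(b - 1); at b=0 this is 12, so b decreases.
The b-coordinate has no critical point in that direction and runs off to infinity.

diverges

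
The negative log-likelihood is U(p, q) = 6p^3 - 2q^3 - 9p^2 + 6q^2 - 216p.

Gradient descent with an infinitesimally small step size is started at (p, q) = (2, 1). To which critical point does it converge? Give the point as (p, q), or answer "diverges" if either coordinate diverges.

U is separable, so gradient descent decouples: p follows -∂U/∂p, q follows -∂U/∂q.
∂U/∂p = 18(p - 4)(p + 3); at p=2 this is -180, so p increases.
∂U/∂q = -6q(q - 2); at q=1 this is 6, so q decreases.
p converges to its nearest critical value 4 (a local min of the p-part); q converges to 0. The iterate converges to (4, 0).

(4, 0)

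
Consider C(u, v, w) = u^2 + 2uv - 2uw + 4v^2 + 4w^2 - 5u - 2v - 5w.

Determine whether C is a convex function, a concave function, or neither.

C is quadratic, so its Hessian is the constant matrix H = [[2, 2, -2], [2, 8, 0], [-2, 0, 8]].
Leading principal minors: 2, 12, 64.
All positive ⇒ H ≻ 0 ⇒ convex.

convex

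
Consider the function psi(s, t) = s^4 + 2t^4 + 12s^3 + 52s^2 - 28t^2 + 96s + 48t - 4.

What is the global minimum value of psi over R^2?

-302

psi(s,t) separates as P(s) + Q(t) − 4, so its minimum is min P + min Q − 4.
P'(s) = 4(s + 2)(s + 3)(s + 4) vanishes at s ∈ {-4, -3, -2}; Q'(t) = 8(t - 2)(t - 1)(t + 3) vanishes at t ∈ {-3, 1, 2}.
Local minima of P (where P''>0): P(-4)=-64, P(-2)=-64. Local minima of Q: Q(-3)=-234, Q(2)=16.
So the global minimum of psi is P(-4) + Q(-3) − 4 = -64 − 234 − 4 = -302, attained at (-4, -3).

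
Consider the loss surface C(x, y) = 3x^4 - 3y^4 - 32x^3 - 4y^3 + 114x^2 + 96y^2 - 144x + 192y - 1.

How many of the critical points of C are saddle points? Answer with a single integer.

C separates as a function of x plus a function of y, so ∇C=0 decouples.
∂C/∂x = 12(x - 4)(x - 3)(x - 1) = 0 at x ∈ {1, 3, 4}; ∂C/∂y = -12(y - 4)(y + 1)(y + 4) = 0 at y ∈ {-4, -1, 4}.
The Hessian is diagonal: diag(C_xx, C_yy). Second derivatives: C_xx(1)=72, C_xx(3)=-24, C_xx(4)=36; C_yy(-4)=-288, C_yy(-1)=180, C_yy(4)=-480.
Saddle points occur where the two diagonal entries have opposite signs: (1, -4), (1, 4), (3, -1), (4, -4), (4, 4). Count: 5.

5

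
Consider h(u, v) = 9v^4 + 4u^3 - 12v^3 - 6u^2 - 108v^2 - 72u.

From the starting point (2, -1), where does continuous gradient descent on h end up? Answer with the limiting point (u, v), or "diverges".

(3, -2)

h is separable, so gradient descent decouples: u follows -∂h/∂u, v follows -∂h/∂v.
∂h/∂u = 12(u - 3)(u + 2); at u=2 this is -48, so u increases.
∂h/∂v = 36v(v - 3)(v + 2); at v=-1 this is 144, so v decreases.
u converges to its nearest critical value 3 (a local min of the u-part); v converges to -2. The iterate converges to (3, -2).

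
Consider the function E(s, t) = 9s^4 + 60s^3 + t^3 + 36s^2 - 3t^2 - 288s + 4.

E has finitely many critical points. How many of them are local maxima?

1

E separates as a function of s plus a function of t, so ∇E=0 decouples.
∂E/∂s = 36(s - 1)(s + 2)(s + 4) = 0 at s ∈ {-4, -2, 1}; ∂E/∂t = 3t(t - 2) = 0 at t ∈ {0, 2}.
The Hessian is diagonal: diag(E_ss, E_tt). Second derivatives: E_ss(-4)=360, E_ss(-2)=-216, E_ss(1)=540; E_tt(0)=-6, E_tt(2)=6.
Local maxima occur where both diagonal entries negative: (-2, 0). Count: 1.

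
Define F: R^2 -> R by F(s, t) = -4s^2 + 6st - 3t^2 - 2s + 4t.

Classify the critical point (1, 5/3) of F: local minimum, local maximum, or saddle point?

local maximum

The Hessian of F is constant: H = [[-8, 6], [6, -6]].
det(H) = (-8)·(-6) − 6² = 12.
det(H) > 0 and tr(H) = -14 < 0, so H is negative definite and the point is a local maximum.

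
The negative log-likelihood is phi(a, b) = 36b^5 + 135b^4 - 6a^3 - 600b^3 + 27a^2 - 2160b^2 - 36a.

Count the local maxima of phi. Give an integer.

2

phi separates as a function of a plus a function of b, so ∇phi=0 decouples.
∂phi/∂a = -18(a - 2)(a - 1) = 0 at a ∈ {1, 2}; ∂phi/∂b = 180b(b - 3)(b + 2)(b + 4) = 0 at b ∈ {-4, -2, 0, 3}.
The Hessian is diagonal: diag(phi_aa, phi_bb). Second derivatives: phi_aa(1)=18, phi_aa(2)=-18; phi_bb(-4)=-10080, phi_bb(-2)=3600, phi_bb(0)=-4320, phi_bb(3)=18900.
Local maxima occur where both diagonal entries negative: (2, -4), (2, 0). Count: 2.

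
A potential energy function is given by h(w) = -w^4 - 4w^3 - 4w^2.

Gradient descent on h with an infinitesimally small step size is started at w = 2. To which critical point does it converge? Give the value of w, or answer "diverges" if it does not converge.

diverges

h'(w) = -4w(w + 1)(w + 2), so h'(2) = -96.
Gradient descent moves in the -h' direction, i.e. w is increasing.
There is no critical point above w=2, and h' keeps the same sign, so the iterate runs off to +∞.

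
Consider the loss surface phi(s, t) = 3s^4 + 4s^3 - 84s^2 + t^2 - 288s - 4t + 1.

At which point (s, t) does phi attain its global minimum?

phi(s,t) separates as P(s) + Q(t) + 1, so its minimum is min P + min Q + 1.
P'(s) = 12(s - 4)(s + 2)(s + 3) vanishes at s ∈ {-3, -2, 4}; Q'(t) = 2(t - 2) vanishes at t ∈ {2}.
Local minima of P (where P''>0): P(-3)=243, P(4)=-1472. Local minima of Q: Q(2)=-4.
So the global minimum of phi is P(4) + Q(2) + 1 = -1472 − 4 + 1 = -1475, attained at (4, 2).

(4, 2)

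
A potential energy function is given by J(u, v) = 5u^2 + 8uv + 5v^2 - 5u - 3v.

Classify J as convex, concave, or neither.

convex

J is quadratic, so its Hessian is the constant matrix H = [[10, 8], [8, 10]].
det(H) = 36, tr(H) = 20.
det(H) > 0 and tr(H) > 0, so H is positive definite everywhere: convex.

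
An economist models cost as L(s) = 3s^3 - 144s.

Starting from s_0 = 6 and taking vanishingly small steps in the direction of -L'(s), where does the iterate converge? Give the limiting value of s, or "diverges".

L'(s) = 9(s - 4)(s + 4), so L'(6) = 180.
Gradient descent moves in the -L' direction, i.e. s is decreasing.
The nearest critical point in that direction is s = 4, where L'' = 72 > 0 (a local minimum). The iterate converges there.

4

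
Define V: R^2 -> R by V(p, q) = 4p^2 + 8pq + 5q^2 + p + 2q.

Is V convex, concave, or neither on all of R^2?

V is quadratic, so its Hessian is the constant matrix H = [[8, 8], [8, 10]].
det(H) = 16, tr(H) = 18.
det(H) > 0 and tr(H) > 0, so H is positive definite everywhere: convex.

convex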